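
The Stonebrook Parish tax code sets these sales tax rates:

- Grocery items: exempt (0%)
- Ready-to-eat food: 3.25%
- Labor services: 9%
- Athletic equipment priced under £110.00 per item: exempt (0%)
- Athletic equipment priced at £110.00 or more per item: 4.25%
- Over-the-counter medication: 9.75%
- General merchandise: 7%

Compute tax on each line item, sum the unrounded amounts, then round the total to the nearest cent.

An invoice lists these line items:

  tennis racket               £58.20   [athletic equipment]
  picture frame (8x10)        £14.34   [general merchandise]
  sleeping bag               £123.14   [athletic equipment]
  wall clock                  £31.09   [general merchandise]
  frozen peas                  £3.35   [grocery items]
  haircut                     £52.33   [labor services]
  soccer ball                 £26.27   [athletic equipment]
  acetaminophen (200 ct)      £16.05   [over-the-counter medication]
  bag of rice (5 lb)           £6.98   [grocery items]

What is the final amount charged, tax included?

Tennis racket £58.20: athletic equipment, under £110.00 → 0% → £0.00
Picture frame (8x10) £14.34: general merchandise → 7% → £1.0038
Sleeping bag £123.14: athletic equipment, £110.00 or more → 4.25% → £5.23345
Wall clock £31.09: general merchandise → 7% → £2.1763
Frozen peas £3.35: grocery items → 0% → £0.00
Haircut £52.33: labor services → 9% → £4.7097
Soccer ball £26.27: athletic equipment, under £110.00 → 0% → £0.00
Acetaminophen (200 ct) £16.05: over-the-counter medication → 9.75% → £1.564875
Bag of rice (5 lb) £6.98: grocery items → 0% → £0.00
Subtotal = £331.75; unrounded tax = £14.688125 → £14.69; total due = £346.44

£346.44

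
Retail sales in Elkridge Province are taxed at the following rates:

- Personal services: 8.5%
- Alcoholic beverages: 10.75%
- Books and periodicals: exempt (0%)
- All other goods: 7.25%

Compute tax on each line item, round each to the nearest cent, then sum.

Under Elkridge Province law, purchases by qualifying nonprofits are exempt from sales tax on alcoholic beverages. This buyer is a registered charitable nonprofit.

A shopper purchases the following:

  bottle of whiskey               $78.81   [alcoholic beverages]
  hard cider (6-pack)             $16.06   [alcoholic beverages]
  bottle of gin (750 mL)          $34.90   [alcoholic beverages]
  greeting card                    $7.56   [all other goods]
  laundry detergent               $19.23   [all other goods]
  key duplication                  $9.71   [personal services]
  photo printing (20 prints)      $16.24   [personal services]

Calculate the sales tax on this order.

Bottle of whiskey $78.81: alcoholic beverages, buyer-exempt → 0% → $0.00
Hard cider (6-pack) $16.06: alcoholic beverages, buyer-exempt → 0% → $0.00
Bottle of gin (750 mL) $34.90: alcoholic beverages, buyer-exempt → 0% → $0.00
Greeting card $7.56: all other goods → 7.25% → $0.55
Laundry detergent $19.23: all other goods → 7.25% → $1.39
Key duplication $9.71: personal services → 8.5% → $0.83
Photo printing (20 prints) $16.24: personal services → 8.5% → $1.38
Total tax = $0.55 + $1.39 + $0.83 + $1.38 = $4.15

$4.15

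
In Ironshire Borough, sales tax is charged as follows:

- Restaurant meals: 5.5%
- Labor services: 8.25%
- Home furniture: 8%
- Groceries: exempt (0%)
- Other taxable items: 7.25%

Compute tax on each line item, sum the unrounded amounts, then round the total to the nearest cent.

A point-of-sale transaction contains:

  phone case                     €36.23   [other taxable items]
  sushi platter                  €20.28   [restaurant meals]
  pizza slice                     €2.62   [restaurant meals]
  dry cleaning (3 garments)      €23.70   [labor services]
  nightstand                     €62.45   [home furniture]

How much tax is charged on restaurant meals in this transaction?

€1.26

Sushi platter €20.28: restaurant meals → 5.5% → €1.1154
Pizza slice €2.62: restaurant meals → 5.5% → €0.1441
Tax on restaurant meals: unrounded sum = €1.2595 → €1.26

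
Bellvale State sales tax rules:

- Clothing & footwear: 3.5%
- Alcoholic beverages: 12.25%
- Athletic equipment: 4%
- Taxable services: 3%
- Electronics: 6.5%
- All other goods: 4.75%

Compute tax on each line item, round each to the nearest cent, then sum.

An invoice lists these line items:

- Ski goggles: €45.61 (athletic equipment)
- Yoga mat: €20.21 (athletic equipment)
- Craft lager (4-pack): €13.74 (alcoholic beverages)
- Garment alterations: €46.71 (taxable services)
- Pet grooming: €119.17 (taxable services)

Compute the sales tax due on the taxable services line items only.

Garment alterations €46.71: taxable services → 3% → €1.40
Pet grooming €119.17: taxable services → 3% → €3.58
Tax on taxable services = €1.40 + €3.58 = €4.98

€4.98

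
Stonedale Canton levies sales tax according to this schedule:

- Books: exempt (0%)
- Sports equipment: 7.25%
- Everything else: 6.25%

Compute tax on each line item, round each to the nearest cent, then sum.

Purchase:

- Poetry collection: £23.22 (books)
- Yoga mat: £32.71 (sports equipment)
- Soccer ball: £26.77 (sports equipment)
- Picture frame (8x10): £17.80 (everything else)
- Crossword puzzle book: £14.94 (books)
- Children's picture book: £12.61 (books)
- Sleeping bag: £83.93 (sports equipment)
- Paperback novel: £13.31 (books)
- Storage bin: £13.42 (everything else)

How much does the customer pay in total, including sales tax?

£251.05

Poetry collection £23.22: books → 0% → £0.00
Yoga mat £32.71: sports equipment → 7.25% → £2.37
Soccer ball £26.77: sports equipment → 7.25% → £1.94
Picture frame (8x10) £17.80: everything else → 6.25% → £1.11
Crossword puzzle book £14.94: books → 0% → £0.00
Children's picture book £12.61: books → 0% → £0.00
Sleeping bag £83.93: sports equipment → 7.25% → £6.08
Paperback novel £13.31: books → 0% → £0.00
Storage bin £13.42: everything else → 6.25% → £0.84
Subtotal = £238.71; tax = £12.34; total due = £251.05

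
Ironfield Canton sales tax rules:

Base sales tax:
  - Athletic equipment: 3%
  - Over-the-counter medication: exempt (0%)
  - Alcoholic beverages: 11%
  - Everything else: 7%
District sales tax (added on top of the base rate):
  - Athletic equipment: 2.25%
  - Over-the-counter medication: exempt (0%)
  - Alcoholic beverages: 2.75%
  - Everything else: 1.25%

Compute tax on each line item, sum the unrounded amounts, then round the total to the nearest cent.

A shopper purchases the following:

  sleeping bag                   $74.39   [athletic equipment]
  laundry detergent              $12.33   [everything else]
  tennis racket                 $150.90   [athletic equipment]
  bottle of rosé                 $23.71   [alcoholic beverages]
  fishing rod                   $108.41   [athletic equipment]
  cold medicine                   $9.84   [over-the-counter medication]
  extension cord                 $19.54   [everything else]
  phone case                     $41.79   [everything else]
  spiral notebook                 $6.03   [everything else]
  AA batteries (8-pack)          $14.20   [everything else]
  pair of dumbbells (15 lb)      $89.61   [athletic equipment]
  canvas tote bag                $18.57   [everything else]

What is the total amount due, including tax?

Sleeping bag $74.39: athletic equipment → 3% + 2.25% district = 5.25% → $3.905475
Laundry detergent $12.33: everything else → 7% + 1.25% district = 8.25% → $1.017225
Tennis racket $150.90: athletic equipment → 3% + 2.25% district = 5.25% → $7.92225
Bottle of rosé $23.71: alcoholic beverages → 11% + 2.75% district = 13.75% → $3.260125
Fishing rod $108.41: athletic equipment → 3% + 2.25% district = 5.25% → $5.691525
Cold medicine $9.84: over-the-counter medication → 0% + 0% district = 0% → $0.00
Extension cord $19.54: everything else → 7% + 1.25% district = 8.25% → $1.61205
Phone case $41.79: everything else → 7% + 1.25% district = 8.25% → $3.447675
Spiral notebook $6.03: everything else → 7% + 1.25% district = 8.25% → $0.497475
AA batteries (8-pack) $14.20: everything else → 7% + 1.25% district = 8.25% → $1.1715
Pair of dumbbells (15 lb) $89.61: athletic equipment → 3% + 2.25% district = 5.25% → $4.704525
Canvas tote bag $18.57: everything else → 7% + 1.25% district = 8.25% → $1.532025
Subtotal = $569.32; unrounded tax = $34.76185 → $34.76; total due = $604.08

$604.08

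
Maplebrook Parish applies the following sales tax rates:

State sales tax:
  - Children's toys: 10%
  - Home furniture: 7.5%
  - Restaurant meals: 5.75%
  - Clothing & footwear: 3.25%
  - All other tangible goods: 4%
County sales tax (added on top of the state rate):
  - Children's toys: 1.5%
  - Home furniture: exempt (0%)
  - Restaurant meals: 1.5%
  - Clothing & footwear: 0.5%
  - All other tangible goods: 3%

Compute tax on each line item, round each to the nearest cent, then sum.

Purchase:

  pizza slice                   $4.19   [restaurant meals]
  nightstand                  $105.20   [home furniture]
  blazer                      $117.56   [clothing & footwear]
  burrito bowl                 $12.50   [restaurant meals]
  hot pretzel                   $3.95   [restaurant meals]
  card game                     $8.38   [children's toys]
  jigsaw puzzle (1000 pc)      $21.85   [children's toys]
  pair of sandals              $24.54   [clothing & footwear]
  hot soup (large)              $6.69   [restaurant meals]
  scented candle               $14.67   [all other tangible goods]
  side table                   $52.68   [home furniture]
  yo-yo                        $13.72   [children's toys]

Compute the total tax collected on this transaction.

Pizza slice $4.19: restaurant meals → 5.75% + 1.5% county = 7.25% → $0.30
Nightstand $105.20: home furniture → 7.5% + 0% county = 7.5% → $7.89
Blazer $117.56: clothing & footwear → 3.25% + 0.5% county = 3.75% → $4.41
Burrito bowl $12.50: restaurant meals → 5.75% + 1.5% county = 7.25% → $0.91
Hot pretzel $3.95: restaurant meals → 5.75% + 1.5% county = 7.25% → $0.29
Card game $8.38: children's toys → 10% + 1.5% county = 11.5% → $0.96
Jigsaw puzzle (1000 pc) $21.85: children's toys → 10% + 1.5% county = 11.5% → $2.51
Pair of sandals $24.54: clothing & footwear → 3.25% + 0.5% county = 3.75% → $0.92
Hot soup (large) $6.69: restaurant meals → 5.75% + 1.5% county = 7.25% → $0.49
Scented candle $14.67: all other tangible goods → 4% + 3% county = 7% → $1.03
Side table $52.68: home furniture → 7.5% + 0% county = 7.5% → $3.95
Yo-yo $13.72: children's toys → 10% + 1.5% county = 11.5% → $1.58
Total tax = $0.30 + $7.89 + $4.41 + $0.91 + $0.29 + $0.96 + $2.51 + $0.92 + $0.49 + $1.03 + $3.95 + $1.58 = $25.24

$25.24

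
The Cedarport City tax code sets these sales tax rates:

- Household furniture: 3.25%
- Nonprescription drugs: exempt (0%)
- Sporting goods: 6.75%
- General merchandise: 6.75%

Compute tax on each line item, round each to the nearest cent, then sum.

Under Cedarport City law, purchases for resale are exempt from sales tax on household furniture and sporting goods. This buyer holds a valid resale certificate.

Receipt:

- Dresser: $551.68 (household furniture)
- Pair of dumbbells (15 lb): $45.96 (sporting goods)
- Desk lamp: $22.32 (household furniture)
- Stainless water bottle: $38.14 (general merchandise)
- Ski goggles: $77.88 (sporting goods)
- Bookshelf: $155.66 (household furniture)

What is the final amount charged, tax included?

$894.21

Dresser $551.68: household furniture, buyer-exempt → 0% → $0.00
Pair of dumbbells (15 lb) $45.96: sporting goods, buyer-exempt → 0% → $0.00
Desk lamp $22.32: household furniture, buyer-exempt → 0% → $0.00
Stainless water bottle $38.14: general merchandise → 6.75% → $2.57
Ski goggles $77.88: sporting goods, buyer-exempt → 0% → $0.00
Bookshelf $155.66: household furniture, buyer-exempt → 0% → $0.00
Subtotal = $891.64; tax = $2.57; total due = $894.21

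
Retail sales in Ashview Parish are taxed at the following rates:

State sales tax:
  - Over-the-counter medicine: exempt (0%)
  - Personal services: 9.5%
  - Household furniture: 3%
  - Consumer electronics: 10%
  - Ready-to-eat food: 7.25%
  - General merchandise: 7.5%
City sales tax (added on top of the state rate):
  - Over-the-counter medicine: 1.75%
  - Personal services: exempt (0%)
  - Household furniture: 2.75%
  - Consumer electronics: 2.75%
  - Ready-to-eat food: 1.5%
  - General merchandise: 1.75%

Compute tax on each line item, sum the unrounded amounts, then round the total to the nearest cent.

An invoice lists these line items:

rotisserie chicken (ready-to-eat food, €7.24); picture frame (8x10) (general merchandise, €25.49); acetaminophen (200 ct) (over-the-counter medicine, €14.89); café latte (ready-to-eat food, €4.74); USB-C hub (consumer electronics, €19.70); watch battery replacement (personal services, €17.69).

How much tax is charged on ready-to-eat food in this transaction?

€1.05

Rotisserie chicken €7.24: ready-to-eat food → 7.25% + 1.5% city = 8.75% → €0.6335
Café latte €4.74: ready-to-eat food → 7.25% + 1.5% city = 8.75% → €0.41475
Tax on ready-to-eat food: unrounded sum = €1.04825 → €1.05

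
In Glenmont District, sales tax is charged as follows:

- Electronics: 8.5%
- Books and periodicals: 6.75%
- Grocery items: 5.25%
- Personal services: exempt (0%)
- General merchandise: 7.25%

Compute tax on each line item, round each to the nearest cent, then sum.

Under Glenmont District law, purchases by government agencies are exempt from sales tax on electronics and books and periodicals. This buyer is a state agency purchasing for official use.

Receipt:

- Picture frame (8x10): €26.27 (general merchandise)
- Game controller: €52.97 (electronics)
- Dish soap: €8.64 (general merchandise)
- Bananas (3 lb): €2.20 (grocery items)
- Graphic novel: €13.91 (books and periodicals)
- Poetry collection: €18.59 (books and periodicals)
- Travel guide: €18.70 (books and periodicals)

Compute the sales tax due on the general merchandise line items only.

Picture frame (8x10) €26.27: general merchandise → 7.25% → €1.90
Dish soap €8.64: general merchandise → 7.25% → €0.63
Tax on general merchandise = €1.90 + €0.63 = €2.53

€2.53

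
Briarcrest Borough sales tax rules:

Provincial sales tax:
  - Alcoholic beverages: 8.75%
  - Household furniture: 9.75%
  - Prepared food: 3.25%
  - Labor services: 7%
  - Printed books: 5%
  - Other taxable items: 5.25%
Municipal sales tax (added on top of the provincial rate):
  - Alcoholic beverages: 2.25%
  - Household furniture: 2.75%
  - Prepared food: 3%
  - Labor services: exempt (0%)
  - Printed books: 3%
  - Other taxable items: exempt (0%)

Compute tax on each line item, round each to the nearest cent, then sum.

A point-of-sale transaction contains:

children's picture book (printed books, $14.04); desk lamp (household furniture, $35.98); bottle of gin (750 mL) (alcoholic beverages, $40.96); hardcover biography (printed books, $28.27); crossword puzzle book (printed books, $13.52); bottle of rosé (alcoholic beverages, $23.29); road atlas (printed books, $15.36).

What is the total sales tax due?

$17.26

Children's picture book $14.04: printed books → 5% + 3% municipal = 8% → $1.12
Desk lamp $35.98: household furniture → 9.75% + 2.75% municipal = 12.5% → $4.50
Bottle of gin (750 mL) $40.96: alcoholic beverages → 8.75% + 2.25% municipal = 11% → $4.51
Hardcover biography $28.27: printed books → 5% + 3% municipal = 8% → $2.26
Crossword puzzle book $13.52: printed books → 5% + 3% municipal = 8% → $1.08
Bottle of rosé $23.29: alcoholic beverages → 8.75% + 2.25% municipal = 11% → $2.56
Road atlas $15.36: printed books → 5% + 3% municipal = 8% → $1.23
Total tax = $1.12 + $4.50 + $4.51 + $2.26 + $1.08 + $2.56 + $1.23 = $17.26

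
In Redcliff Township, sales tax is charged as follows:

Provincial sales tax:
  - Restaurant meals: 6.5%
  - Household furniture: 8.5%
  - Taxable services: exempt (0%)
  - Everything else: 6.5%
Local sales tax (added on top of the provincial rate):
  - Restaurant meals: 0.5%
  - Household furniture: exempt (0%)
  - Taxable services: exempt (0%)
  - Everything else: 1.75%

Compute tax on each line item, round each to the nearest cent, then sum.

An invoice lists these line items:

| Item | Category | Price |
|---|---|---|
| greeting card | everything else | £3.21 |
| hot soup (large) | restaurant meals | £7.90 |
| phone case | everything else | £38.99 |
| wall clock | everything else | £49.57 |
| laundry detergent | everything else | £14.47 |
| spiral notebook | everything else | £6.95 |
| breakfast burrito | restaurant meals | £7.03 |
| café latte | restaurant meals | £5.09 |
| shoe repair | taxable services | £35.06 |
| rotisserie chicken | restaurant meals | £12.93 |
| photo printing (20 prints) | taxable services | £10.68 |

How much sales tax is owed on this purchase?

£11.64

Greeting card £3.21: everything else → 6.5% + 1.75% local = 8.25% → £0.26
Hot soup (large) £7.90: restaurant meals → 6.5% + 0.5% local = 7% → £0.55
Phone case £38.99: everything else → 6.5% + 1.75% local = 8.25% → £3.22
Wall clock £49.57: everything else → 6.5% + 1.75% local = 8.25% → £4.09
Laundry detergent £14.47: everything else → 6.5% + 1.75% local = 8.25% → £1.19
Spiral notebook £6.95: everything else → 6.5% + 1.75% local = 8.25% → £0.57
Breakfast burrito £7.03: restaurant meals → 6.5% + 0.5% local = 7% → £0.49
Café latte £5.09: restaurant meals → 6.5% + 0.5% local = 7% → £0.36
Shoe repair £35.06: taxable services → 0% + 0% local = 0% → £0.00
Rotisserie chicken £12.93: restaurant meals → 6.5% + 0.5% local = 7% → £0.91
Photo printing (20 prints) £10.68: taxable services → 0% + 0% local = 0% → £0.00
Total tax = £0.26 + £0.55 + £3.22 + £4.09 + £1.19 + £0.57 + £0.49 + £0.36 + £0.91 = £11.64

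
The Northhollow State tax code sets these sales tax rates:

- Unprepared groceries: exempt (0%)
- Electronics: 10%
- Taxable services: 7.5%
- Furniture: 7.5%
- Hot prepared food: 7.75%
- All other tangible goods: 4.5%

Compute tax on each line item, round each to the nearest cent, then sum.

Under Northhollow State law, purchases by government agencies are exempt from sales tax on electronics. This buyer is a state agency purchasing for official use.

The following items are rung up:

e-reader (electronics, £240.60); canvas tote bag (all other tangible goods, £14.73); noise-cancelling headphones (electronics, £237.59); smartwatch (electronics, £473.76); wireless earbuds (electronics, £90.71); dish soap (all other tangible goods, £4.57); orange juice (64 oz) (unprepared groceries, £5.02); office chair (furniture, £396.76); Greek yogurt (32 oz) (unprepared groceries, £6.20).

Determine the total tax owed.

E-reader £240.60: electronics, buyer-exempt → 0% → £0.00
Canvas tote bag £14.73: all other tangible goods → 4.5% → £0.66
Noise-cancelling headphones £237.59: electronics, buyer-exempt → 0% → £0.00
Smartwatch £473.76: electronics, buyer-exempt → 0% → £0.00
Wireless earbuds £90.71: electronics, buyer-exempt → 0% → £0.00
Dish soap £4.57: all other tangible goods → 4.5% → £0.21
Orange juice (64 oz) £5.02: unprepared groceries → 0% → £0.00
Office chair £396.76: furniture → 7.5% → £29.76
Greek yogurt (32 oz) £6.20: unprepared groceries → 0% → £0.00
Total tax = £0.66 + £0.21 + £29.76 = £30.63

£30.63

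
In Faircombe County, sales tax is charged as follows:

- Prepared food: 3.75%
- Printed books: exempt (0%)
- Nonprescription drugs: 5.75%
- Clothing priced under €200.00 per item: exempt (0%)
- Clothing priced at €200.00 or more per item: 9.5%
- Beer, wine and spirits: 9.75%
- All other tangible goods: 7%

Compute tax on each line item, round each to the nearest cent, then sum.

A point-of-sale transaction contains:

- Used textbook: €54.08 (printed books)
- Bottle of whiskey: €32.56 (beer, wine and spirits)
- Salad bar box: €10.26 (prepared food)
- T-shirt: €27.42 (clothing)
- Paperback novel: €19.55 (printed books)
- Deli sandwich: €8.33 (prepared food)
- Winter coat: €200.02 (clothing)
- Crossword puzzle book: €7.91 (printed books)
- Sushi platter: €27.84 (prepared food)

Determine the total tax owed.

€23.90

Used textbook €54.08: printed books → 0% → €0.00
Bottle of whiskey €32.56: beer, wine and spirits → 9.75% → €3.17
Salad bar box €10.26: prepared food → 3.75% → €0.38
T-shirt €27.42: clothing, under €200.00 → 0% → €0.00
Paperback novel €19.55: printed books → 0% → €0.00
Deli sandwich €8.33: prepared food → 3.75% → €0.31
Winter coat €200.02: clothing, €200.00 or more → 9.5% → €19.00
Crossword puzzle book €7.91: printed books → 0% → €0.00
Sushi platter €27.84: prepared food → 3.75% → €1.04
Total tax = €3.17 + €0.38 + €0.31 + €19.00 + €1.04 = €23.90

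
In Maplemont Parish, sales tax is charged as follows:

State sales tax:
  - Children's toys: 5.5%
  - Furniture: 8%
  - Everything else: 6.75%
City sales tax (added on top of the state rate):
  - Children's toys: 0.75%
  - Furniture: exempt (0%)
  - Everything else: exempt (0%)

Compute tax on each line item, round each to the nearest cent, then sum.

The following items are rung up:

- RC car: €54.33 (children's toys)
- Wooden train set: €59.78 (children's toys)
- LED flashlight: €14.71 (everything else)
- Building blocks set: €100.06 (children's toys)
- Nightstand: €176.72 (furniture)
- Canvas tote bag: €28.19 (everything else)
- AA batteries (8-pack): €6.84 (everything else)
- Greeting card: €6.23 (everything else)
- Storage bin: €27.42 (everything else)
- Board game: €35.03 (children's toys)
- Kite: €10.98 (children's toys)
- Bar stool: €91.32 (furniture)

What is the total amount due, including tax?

€654.95

RC car €54.33: children's toys → 5.5% + 0.75% city = 6.25% → €3.40
Wooden train set €59.78: children's toys → 5.5% + 0.75% city = 6.25% → €3.74
LED flashlight €14.71: everything else → 6.75% + 0% city = 6.75% → €0.99
Building blocks set €100.06: children's toys → 5.5% + 0.75% city = 6.25% → €6.25
Nightstand €176.72: furniture → 8% + 0% city = 8% → €14.14
Canvas tote bag €28.19: everything else → 6.75% + 0% city = 6.75% → €1.90
AA batteries (8-pack) €6.84: everything else → 6.75% + 0% city = 6.75% → €0.46
Greeting card €6.23: everything else → 6.75% + 0% city = 6.75% → €0.42
Storage bin €27.42: everything else → 6.75% + 0% city = 6.75% → €1.85
Board game €35.03: children's toys → 5.5% + 0.75% city = 6.25% → €2.19
Kite €10.98: children's toys → 5.5% + 0.75% city = 6.25% → €0.69
Bar stool €91.32: furniture → 8% + 0% city = 8% → €7.31
Subtotal = €611.61; tax = €43.34; total due = €654.95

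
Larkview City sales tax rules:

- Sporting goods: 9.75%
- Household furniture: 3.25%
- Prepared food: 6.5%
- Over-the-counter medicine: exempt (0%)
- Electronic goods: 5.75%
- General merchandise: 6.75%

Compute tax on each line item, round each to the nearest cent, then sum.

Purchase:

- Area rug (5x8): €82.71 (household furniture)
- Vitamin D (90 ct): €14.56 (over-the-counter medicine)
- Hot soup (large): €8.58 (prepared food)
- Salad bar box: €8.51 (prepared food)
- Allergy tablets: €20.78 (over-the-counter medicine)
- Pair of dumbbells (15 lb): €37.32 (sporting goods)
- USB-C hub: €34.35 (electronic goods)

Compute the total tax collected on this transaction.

€9.42

Area rug (5x8) €82.71: household furniture → 3.25% → €2.69
Vitamin D (90 ct) €14.56: over-the-counter medicine → 0% → €0.00
Hot soup (large) €8.58: prepared food → 6.5% → €0.56
Salad bar box €8.51: prepared food → 6.5% → €0.55
Allergy tablets €20.78: over-the-counter medicine → 0% → €0.00
Pair of dumbbells (15 lb) €37.32: sporting goods → 9.75% → €3.64
USB-C hub €34.35: electronic goods → 5.75% → €1.98
Total tax = €2.69 + €0.56 + €0.55 + €3.64 + €1.98 = €9.42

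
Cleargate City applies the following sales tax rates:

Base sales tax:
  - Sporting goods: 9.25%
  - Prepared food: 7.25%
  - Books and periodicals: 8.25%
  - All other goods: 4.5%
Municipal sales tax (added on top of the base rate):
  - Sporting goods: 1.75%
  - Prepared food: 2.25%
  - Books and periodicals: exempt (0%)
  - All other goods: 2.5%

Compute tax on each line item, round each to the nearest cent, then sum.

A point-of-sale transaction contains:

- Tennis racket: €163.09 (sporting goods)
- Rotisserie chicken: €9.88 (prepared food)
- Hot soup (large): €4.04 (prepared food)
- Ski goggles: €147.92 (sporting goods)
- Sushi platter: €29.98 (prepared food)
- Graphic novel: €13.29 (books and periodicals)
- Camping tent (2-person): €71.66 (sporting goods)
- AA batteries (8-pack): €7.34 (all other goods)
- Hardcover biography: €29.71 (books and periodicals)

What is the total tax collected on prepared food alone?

Rotisserie chicken €9.88: prepared food → 7.25% + 2.25% municipal = 9.5% → €0.94
Hot soup (large) €4.04: prepared food → 7.25% + 2.25% municipal = 9.5% → €0.38
Sushi platter €29.98: prepared food → 7.25% + 2.25% municipal = 9.5% → €2.85
Tax on prepared food = €0.94 + €0.38 + €2.85 = €4.17

€4.17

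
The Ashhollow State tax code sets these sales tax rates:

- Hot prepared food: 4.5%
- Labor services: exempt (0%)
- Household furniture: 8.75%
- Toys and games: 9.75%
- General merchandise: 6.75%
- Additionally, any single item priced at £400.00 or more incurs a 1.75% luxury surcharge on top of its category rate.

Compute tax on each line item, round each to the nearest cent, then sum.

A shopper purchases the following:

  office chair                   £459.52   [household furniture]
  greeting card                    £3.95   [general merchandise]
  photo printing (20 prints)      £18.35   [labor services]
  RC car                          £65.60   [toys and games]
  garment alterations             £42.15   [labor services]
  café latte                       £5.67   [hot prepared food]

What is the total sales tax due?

Office chair £459.52: household furniture → 8.75% + 1.75% surcharge = 10.5% → £48.25
Greeting card £3.95: general merchandise → 6.75% → £0.27
Photo printing (20 prints) £18.35: labor services → 0% → £0.00
RC car £65.60: toys and games → 9.75% → £6.40
Garment alterations £42.15: labor services → 0% → £0.00
Café latte £5.67: hot prepared food → 4.5% → £0.26
Total tax = £48.25 + £0.27 + £6.40 + £0.26 = £55.18

£55.18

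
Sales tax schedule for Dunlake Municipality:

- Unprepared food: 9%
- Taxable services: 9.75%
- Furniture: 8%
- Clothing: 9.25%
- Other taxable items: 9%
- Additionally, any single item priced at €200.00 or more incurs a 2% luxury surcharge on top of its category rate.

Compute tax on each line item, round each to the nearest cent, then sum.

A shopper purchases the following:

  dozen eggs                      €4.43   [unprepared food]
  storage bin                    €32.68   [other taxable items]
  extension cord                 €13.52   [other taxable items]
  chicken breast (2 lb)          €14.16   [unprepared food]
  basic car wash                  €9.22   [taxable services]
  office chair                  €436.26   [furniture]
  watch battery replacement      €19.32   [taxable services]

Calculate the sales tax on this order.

€52.24

Dozen eggs €4.43: unprepared food → 9% → €0.40
Storage bin €32.68: other taxable items → 9% → €2.94
Extension cord €13.52: other taxable items → 9% → €1.22
Chicken breast (2 lb) €14.16: unprepared food → 9% → €1.27
Basic car wash €9.22: taxable services → 9.75% → €0.90
Office chair €436.26: furniture → 8% + 2% surcharge = 10% → €43.63
Watch battery replacement €19.32: taxable services → 9.75% → €1.88
Total tax = €0.40 + €2.94 + €1.22 + €1.27 + €0.90 + €43.63 + €1.88 = €52.24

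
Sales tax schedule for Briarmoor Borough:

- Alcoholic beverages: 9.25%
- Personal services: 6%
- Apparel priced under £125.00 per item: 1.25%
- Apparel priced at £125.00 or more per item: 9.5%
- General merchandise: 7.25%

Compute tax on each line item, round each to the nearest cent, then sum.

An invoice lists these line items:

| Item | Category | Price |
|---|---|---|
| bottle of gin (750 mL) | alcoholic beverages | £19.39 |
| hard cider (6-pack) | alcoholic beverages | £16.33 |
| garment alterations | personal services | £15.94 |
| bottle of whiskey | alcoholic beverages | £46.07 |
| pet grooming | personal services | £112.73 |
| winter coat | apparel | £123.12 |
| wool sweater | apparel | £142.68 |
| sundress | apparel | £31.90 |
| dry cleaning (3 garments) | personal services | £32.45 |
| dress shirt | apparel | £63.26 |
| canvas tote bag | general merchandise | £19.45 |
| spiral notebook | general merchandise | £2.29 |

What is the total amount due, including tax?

Bottle of gin (750 mL) £19.39: alcoholic beverages → 9.25% → £1.79
Hard cider (6-pack) £16.33: alcoholic beverages → 9.25% → £1.51
Garment alterations £15.94: personal services → 6% → £0.96
Bottle of whiskey £46.07: alcoholic beverages → 9.25% → £4.26
Pet grooming £112.73: personal services → 6% → £6.76
Winter coat £123.12: apparel, under £125.00 → 1.25% → £1.54
Wool sweater £142.68: apparel, £125.00 or more → 9.5% → £13.55
Sundress £31.90: apparel, under £125.00 → 1.25% → £0.40
Dry cleaning (3 garments) £32.45: personal services → 6% → £1.95
Dress shirt £63.26: apparel, under £125.00 → 1.25% → £0.79
Canvas tote bag £19.45: general merchandise → 7.25% → £1.41
Spiral notebook £2.29: general merchandise → 7.25% → £0.17
Subtotal = £625.61; tax = £35.09; total due = £660.70

£660.70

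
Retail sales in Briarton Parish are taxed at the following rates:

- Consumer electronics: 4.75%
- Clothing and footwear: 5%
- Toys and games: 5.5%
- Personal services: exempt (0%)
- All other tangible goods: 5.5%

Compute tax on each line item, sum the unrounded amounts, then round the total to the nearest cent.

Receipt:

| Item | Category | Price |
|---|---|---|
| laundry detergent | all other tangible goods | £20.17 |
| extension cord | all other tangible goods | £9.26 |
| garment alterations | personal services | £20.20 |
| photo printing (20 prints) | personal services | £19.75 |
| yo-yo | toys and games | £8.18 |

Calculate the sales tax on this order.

£2.07

Laundry detergent £20.17: all other tangible goods → 5.5% → £1.10935
Extension cord £9.26: all other tangible goods → 5.5% → £0.5093
Garment alterations £20.20: personal services → 0% → £0.00
Photo printing (20 prints) £19.75: personal services → 0% → £0.00
Yo-yo £8.18: toys and games → 5.5% → £0.4499
Unrounded tax sum = £2.06855 → £2.07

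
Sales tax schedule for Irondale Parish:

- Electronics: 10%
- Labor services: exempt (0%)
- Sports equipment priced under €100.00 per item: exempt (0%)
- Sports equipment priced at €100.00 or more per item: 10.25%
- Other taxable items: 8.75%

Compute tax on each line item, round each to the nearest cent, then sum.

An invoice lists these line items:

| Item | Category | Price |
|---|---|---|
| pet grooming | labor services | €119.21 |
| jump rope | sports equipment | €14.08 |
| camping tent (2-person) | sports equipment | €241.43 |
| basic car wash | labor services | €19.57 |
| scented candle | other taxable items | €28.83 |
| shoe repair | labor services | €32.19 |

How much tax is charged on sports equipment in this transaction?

Jump rope €14.08: sports equipment, under €100.00 → 0% → €0.00
Camping tent (2-person) €241.43: sports equipment, €100.00 or more → 10.25% → €24.75
Tax on sports equipment = €0.00 + €24.75 = €24.75

€24.75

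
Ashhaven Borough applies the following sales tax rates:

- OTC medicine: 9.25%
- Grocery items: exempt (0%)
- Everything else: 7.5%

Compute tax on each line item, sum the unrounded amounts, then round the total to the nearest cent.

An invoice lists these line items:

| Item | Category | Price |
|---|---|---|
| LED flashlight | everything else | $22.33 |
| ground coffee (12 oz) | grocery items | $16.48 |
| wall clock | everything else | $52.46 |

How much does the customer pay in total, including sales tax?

$96.88

LED flashlight $22.33: everything else → 7.5% → $1.67475
Ground coffee (12 oz) $16.48: grocery items → 0% → $0.00
Wall clock $52.46: everything else → 7.5% → $3.9345
Subtotal = $91.27; unrounded tax = $5.60925 → $5.61; total due = $96.88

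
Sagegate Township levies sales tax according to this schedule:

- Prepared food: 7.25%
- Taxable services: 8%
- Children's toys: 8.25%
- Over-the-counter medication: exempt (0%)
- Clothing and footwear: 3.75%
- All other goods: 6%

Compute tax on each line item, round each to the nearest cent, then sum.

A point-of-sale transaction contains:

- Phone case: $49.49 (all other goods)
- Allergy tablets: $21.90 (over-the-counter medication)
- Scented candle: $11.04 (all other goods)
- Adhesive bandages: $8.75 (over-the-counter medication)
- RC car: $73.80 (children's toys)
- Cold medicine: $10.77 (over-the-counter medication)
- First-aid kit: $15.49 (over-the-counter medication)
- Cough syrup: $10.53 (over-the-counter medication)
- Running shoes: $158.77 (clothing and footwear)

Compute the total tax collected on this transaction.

$15.67

Phone case $49.49: all other goods → 6% → $2.97
Allergy tablets $21.90: over-the-counter medication → 0% → $0.00
Scented candle $11.04: all other goods → 6% → $0.66
Adhesive bandages $8.75: over-the-counter medication → 0% → $0.00
RC car $73.80: children's toys → 8.25% → $6.09
Cold medicine $10.77: over-the-counter medication → 0% → $0.00
First-aid kit $15.49: over-the-counter medication → 0% → $0.00
Cough syrup $10.53: over-the-counter medication → 0% → $0.00
Running shoes $158.77: clothing and footwear → 3.75% → $5.95
Total tax = $2.97 + $0.66 + $6.09 + $5.95 = $15.67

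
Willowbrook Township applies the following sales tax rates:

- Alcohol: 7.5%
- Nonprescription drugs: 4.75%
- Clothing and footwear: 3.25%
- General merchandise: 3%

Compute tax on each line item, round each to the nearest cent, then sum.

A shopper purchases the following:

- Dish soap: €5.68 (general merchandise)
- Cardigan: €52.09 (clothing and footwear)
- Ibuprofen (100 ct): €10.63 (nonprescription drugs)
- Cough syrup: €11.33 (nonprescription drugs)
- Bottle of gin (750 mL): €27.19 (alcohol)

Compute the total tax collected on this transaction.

Dish soap €5.68: general merchandise → 3% → €0.17
Cardigan €52.09: clothing and footwear → 3.25% → €1.69
Ibuprofen (100 ct) €10.63: nonprescription drugs → 4.75% → €0.50
Cough syrup €11.33: nonprescription drugs → 4.75% → €0.54
Bottle of gin (750 mL) €27.19: alcohol → 7.5% → €2.04
Total tax = €0.17 + €1.69 + €0.50 + €0.54 + €2.04 = €4.94

€4.94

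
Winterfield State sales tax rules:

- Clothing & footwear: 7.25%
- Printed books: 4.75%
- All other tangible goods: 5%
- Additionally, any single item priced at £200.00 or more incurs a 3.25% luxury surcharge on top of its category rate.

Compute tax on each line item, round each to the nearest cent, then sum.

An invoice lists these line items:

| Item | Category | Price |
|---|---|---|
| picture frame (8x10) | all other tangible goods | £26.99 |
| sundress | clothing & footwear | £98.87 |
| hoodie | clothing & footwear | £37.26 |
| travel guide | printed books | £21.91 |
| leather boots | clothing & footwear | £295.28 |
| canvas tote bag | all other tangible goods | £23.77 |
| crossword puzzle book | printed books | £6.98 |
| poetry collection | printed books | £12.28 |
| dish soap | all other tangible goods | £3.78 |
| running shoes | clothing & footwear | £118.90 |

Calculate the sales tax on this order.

£54.17

Picture frame (8x10) £26.99: all other tangible goods → 5% → £1.35
Sundress £98.87: clothing & footwear → 7.25% → £7.17
Hoodie £37.26: clothing & footwear → 7.25% → £2.70
Travel guide £21.91: printed books → 4.75% → £1.04
Leather boots £295.28: clothing & footwear → 7.25% + 3.25% surcharge = 10.5% → £31.00
Canvas tote bag £23.77: all other tangible goods → 5% → £1.19
Crossword puzzle book £6.98: printed books → 4.75% → £0.33
Poetry collection £12.28: printed books → 4.75% → £0.58
Dish soap £3.78: all other tangible goods → 5% → £0.19
Running shoes £118.90: clothing & footwear → 7.25% → £8.62
Total tax = £1.35 + £7.17 + £2.70 + £1.04 + £31.00 + £1.19 + £0.33 + £0.58 + £0.19 + £8.62 = £54.17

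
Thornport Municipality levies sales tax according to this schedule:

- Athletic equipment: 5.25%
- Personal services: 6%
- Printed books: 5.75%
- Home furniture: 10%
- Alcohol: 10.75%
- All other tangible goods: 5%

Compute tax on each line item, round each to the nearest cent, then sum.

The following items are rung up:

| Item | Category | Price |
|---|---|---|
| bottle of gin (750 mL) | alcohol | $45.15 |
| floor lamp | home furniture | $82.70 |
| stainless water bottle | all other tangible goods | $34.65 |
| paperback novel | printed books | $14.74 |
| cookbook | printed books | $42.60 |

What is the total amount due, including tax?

$237.99

Bottle of gin (750 mL) $45.15: alcohol → 10.75% → $4.85
Floor lamp $82.70: home furniture → 10% → $8.27
Stainless water bottle $34.65: all other tangible goods → 5% → $1.73
Paperback novel $14.74: printed books → 5.75% → $0.85
Cookbook $42.60: printed books → 5.75% → $2.45
Subtotal = $219.84; tax = $18.15; total due = $237.99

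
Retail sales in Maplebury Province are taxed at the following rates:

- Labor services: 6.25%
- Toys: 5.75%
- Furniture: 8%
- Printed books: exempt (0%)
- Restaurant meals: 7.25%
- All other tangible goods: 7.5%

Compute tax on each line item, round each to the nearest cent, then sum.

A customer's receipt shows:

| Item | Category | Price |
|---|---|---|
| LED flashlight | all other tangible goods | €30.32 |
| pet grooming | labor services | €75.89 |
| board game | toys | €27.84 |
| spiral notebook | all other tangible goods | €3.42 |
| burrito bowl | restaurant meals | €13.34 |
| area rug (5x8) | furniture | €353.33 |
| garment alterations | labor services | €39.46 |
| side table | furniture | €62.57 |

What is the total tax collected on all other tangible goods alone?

€2.53

LED flashlight €30.32: all other tangible goods → 7.5% → €2.27
Spiral notebook €3.42: all other tangible goods → 7.5% → €0.26
Tax on all other tangible goods = €2.27 + €0.26 = €2.53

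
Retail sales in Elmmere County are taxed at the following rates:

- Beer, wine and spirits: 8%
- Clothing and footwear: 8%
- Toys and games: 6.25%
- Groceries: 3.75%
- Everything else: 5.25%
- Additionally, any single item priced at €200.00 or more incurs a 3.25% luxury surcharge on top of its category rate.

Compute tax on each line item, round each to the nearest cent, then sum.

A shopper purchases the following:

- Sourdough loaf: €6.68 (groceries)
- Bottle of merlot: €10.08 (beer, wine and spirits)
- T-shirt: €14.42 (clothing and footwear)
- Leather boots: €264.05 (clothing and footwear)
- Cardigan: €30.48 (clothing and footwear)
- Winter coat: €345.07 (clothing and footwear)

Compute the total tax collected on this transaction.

€73.18

Sourdough loaf €6.68: groceries → 3.75% → €0.25
Bottle of merlot €10.08: beer, wine and spirits → 8% → €0.81
T-shirt €14.42: clothing and footwear → 8% → €1.15
Leather boots €264.05: clothing and footwear → 8% + 3.25% surcharge = 11.25% → €29.71
Cardigan €30.48: clothing and footwear → 8% → €2.44
Winter coat €345.07: clothing and footwear → 8% + 3.25% surcharge = 11.25% → €38.82
Total tax = €0.25 + €0.81 + €1.15 + €29.71 + €2.44 + €38.82 = €73.18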